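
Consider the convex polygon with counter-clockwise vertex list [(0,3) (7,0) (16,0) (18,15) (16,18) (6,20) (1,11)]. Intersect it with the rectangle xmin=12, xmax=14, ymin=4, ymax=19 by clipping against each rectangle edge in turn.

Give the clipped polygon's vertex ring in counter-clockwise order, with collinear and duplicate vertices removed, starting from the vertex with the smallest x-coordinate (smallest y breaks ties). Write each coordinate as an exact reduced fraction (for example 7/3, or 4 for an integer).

1. After x ≥ 12: [(12,0) (16,0) (18,15) (16,18) (12,94/5)]
2. After x ≤ 14: [(12,0) (14,0) (14,92/5) (12,94/5)]
3. After y ≥ 4: [(12,4) (14,4) (14,92/5) (12,94/5)]
4. After y ≤ 19: [(12,4) (14,4) (14,92/5) (12,94/5)]
5. Canonical ring: [(12,4) (14,4) (14,92/5) (12,94/5)]

Clipped polygon: [(12,4) (14,4) (14,92/5) (12,94/5)]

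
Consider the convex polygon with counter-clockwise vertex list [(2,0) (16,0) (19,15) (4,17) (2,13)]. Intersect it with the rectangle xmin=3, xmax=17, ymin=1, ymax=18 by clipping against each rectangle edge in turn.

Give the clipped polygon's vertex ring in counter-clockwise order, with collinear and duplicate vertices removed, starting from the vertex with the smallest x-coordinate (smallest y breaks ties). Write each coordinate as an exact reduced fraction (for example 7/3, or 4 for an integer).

Clipped polygon: [(3,1) (81/5,1) (17,5) (17,229/15) (4,17) (3,15)]

1. After x ≥ 3: [(3,0) (16,0) (19,15) (4,17) (3,15)]
2. After x ≤ 17: [(3,0) (16,0) (17,5) (17,229/15) (4,17) (3,15)]
3. After y ≥ 1: [(3,1) (81/5,1) (17,5) (17,229/15) (4,17) (3,15)]
4. After y ≤ 18: [(3,1) (81/5,1) (17,5) (17,229/15) (4,17) (3,15)]
5. Canonical ring: [(3,1) (81/5,1) (17,5) (17,229/15) (4,17) (3,15)]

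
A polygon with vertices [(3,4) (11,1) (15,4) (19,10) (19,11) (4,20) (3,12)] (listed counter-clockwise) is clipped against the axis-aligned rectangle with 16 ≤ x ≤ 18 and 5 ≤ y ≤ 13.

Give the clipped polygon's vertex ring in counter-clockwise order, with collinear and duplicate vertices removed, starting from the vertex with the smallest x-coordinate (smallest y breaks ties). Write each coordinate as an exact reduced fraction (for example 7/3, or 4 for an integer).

1. After x ≥ 16: [(16,11/2) (19,10) (19,11) (16,64/5)]
2. After x ≤ 18: [(16,11/2) (18,17/2) (18,58/5) (16,64/5)]
3. After y ≥ 5: [(16,11/2) (18,17/2) (18,58/5) (16,64/5)]
4. After y ≤ 13: [(16,11/2) (18,17/2) (18,58/5) (16,64/5)]
5. Canonical ring: [(16,11/2) (18,17/2) (18,58/5) (16,64/5)]

Clipped polygon: [(16,11/2) (18,17/2) (18,58/5) (16,64/5)]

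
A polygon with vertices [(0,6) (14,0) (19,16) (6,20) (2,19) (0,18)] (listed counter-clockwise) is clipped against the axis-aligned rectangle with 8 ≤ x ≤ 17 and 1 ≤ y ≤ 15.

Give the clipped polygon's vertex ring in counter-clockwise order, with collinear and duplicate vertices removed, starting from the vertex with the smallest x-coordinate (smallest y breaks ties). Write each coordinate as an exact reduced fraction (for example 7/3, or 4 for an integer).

1. After x ≥ 8: [(8,18/7) (14,0) (19,16) (8,252/13)]
2. After x ≤ 17: [(8,18/7) (14,0) (17,48/5) (17,216/13) (8,252/13)]
3. After y ≥ 1: [(8,18/7) (35/3,1) (229/16,1) (17,48/5) (17,216/13) (8,252/13)]
4. After y ≤ 15: [(8,15) (8,18/7) (35/3,1) (229/16,1) (17,48/5) (17,15)]
5. Canonical ring: [(8,18/7) (35/3,1) (229/16,1) (17,48/5) (17,15) (8,15)]

Clipped polygon: [(8,18/7) (35/3,1) (229/16,1) (17,48/5) (17,15) (8,15)]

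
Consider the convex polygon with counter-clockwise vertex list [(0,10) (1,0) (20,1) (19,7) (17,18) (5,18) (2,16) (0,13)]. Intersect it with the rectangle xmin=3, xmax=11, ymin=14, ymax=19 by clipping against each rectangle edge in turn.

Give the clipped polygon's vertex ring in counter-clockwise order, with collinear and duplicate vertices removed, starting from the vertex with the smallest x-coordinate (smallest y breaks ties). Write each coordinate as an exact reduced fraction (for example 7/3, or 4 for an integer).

1. After x ≥ 3: [(3,2/19) (20,1) (19,7) (17,18) (5,18) (3,50/3)]
2. After x ≤ 11: [(3,2/19) (11,10/19) (11,18) (5,18) (3,50/3)]
3. After y ≥ 14: [(3,14) (11,14) (11,18) (5,18) (3,50/3)]
4. After y ≤ 19: [(3,14) (11,14) (11,18) (5,18) (3,50/3)]
5. Canonical ring: [(3,14) (11,14) (11,18) (5,18) (3,50/3)]

Clipped polygon: [(3,14) (11,14) (11,18) (5,18) (3,50/3)]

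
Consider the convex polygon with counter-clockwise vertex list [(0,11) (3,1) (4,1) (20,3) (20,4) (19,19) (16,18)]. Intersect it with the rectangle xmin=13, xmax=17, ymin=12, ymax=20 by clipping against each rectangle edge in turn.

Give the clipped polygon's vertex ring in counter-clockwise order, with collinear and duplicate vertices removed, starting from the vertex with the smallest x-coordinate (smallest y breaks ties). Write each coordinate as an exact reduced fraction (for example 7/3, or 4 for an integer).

1. After x ≥ 13: [(13,267/16) (13,17/8) (20,3) (20,4) (19,19) (16,18)]
2. After x ≤ 17: [(13,267/16) (13,17/8) (17,21/8) (17,55/3) (16,18)]
3. After y ≥ 12: [(13,267/16) (13,12) (17,12) (17,55/3) (16,18)]
4. After y ≤ 20: [(13,267/16) (13,12) (17,12) (17,55/3) (16,18)]
5. Canonical ring: [(13,12) (17,12) (17,55/3) (16,18) (13,267/16)]

Clipped polygon: [(13,12) (17,12) (17,55/3) (16,18) (13,267/16)]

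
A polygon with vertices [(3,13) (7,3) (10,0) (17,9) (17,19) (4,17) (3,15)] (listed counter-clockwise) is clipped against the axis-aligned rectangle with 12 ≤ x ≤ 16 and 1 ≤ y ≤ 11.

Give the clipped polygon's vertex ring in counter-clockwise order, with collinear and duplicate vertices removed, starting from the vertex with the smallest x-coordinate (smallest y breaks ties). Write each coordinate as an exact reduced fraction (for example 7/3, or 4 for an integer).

1. After x ≥ 12: [(12,18/7) (17,9) (17,19) (12,237/13)]
2. After x ≤ 16: [(12,18/7) (16,54/7) (16,245/13) (12,237/13)]
3. After y ≥ 1: [(12,18/7) (16,54/7) (16,245/13) (12,237/13)]
4. After y ≤ 11: [(12,11) (12,18/7) (16,54/7) (16,11)]
5. Canonical ring: [(12,18/7) (16,54/7) (16,11) (12,11)]

Clipped polygon: [(12,18/7) (16,54/7) (16,11) (12,11)]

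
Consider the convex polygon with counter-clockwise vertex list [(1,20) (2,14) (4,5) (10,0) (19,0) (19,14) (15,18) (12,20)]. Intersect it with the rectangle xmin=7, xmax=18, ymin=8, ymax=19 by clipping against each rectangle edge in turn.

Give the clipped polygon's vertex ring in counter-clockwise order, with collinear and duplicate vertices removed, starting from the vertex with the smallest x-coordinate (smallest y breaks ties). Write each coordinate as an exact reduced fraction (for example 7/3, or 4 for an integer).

1. After x ≥ 7: [(7,20) (7,5/2) (10,0) (19,0) (19,14) (15,18) (12,20)]
2. After x ≤ 18: [(7,20) (7,5/2) (10,0) (18,0) (18,15) (15,18) (12,20)]
3. After y ≥ 8: [(7,20) (7,8) (18,8) (18,15) (15,18) (12,20)]
4. After y ≤ 19: [(7,19) (7,8) (18,8) (18,15) (15,18) (27/2,19)]
5. Canonical ring: [(7,8) (18,8) (18,15) (15,18) (27/2,19) (7,19)]

Clipped polygon: [(7,8) (18,8) (18,15) (15,18) (27/2,19) (7,19)]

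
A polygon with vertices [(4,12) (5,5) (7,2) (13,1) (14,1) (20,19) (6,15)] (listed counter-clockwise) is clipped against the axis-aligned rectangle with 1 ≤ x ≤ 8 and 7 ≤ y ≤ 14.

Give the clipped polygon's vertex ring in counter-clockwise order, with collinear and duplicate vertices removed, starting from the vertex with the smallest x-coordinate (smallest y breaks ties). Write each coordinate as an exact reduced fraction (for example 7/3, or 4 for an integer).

Clipped polygon: [(4,12) (33/7,7) (8,7) (8,14) (16/3,14)]

1. After x ≥ 1: [(4,12) (5,5) (7,2) (13,1) (14,1) (20,19) (6,15)]
2. After x ≤ 8: [(4,12) (5,5) (7,2) (8,11/6) (8,109/7) (6,15)]
3. After y ≥ 7: [(4,12) (33/7,7) (8,7) (8,109/7) (6,15)]
4. After y ≤ 14: [(16/3,14) (4,12) (33/7,7) (8,7) (8,14)]
5. Canonical ring: [(4,12) (33/7,7) (8,7) (8,14) (16/3,14)]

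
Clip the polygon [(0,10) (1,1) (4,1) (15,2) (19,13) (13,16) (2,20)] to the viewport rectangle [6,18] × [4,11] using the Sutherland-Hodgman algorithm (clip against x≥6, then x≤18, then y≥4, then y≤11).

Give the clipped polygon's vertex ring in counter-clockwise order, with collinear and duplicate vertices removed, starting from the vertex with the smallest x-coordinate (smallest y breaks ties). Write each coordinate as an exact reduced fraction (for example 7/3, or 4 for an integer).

Clipped polygon: [(6,4) (173/11,4) (18,41/4) (18,11) (6,11)]

1. After x ≥ 6: [(6,13/11) (15,2) (19,13) (13,16) (6,204/11)]
2. After x ≤ 18: [(6,13/11) (15,2) (18,41/4) (18,27/2) (13,16) (6,204/11)]
3. After y ≥ 4: [(6,4) (173/11,4) (18,41/4) (18,27/2) (13,16) (6,204/11)]
4. After y ≤ 11: [(6,11) (6,4) (173/11,4) (18,41/4) (18,11)]
5. Canonical ring: [(6,4) (173/11,4) (18,41/4) (18,11) (6,11)]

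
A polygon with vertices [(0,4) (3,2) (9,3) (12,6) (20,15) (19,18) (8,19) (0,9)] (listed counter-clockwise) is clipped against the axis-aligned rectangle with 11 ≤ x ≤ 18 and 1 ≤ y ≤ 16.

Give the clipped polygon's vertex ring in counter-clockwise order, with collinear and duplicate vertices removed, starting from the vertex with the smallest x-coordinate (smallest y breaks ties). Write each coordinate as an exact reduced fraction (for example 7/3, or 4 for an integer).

Clipped polygon: [(11,5) (12,6) (18,51/4) (18,16) (11,16)]

1. After x ≥ 11: [(11,5) (12,6) (20,15) (19,18) (11,206/11)]
2. After x ≤ 18: [(11,5) (12,6) (18,51/4) (18,199/11) (11,206/11)]
3. After y ≥ 1: [(11,5) (12,6) (18,51/4) (18,199/11) (11,206/11)]
4. After y ≤ 16: [(11,16) (11,5) (12,6) (18,51/4) (18,16)]
5. Canonical ring: [(11,5) (12,6) (18,51/4) (18,16) (11,16)]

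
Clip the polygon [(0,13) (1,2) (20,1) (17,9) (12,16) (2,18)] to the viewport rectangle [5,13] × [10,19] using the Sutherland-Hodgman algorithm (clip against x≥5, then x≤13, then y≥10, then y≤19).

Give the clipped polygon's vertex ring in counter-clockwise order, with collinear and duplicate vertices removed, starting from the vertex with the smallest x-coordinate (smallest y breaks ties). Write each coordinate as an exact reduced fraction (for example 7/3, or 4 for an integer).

1. After x ≥ 5: [(5,34/19) (20,1) (17,9) (12,16) (5,87/5)]
2. After x ≤ 13: [(5,34/19) (13,26/19) (13,73/5) (12,16) (5,87/5)]
3. After y ≥ 10: [(5,10) (13,10) (13,73/5) (12,16) (5,87/5)]
4. After y ≤ 19: [(5,10) (13,10) (13,73/5) (12,16) (5,87/5)]
5. Canonical ring: [(5,10) (13,10) (13,73/5) (12,16) (5,87/5)]

Clipped polygon: [(5,10) (13,10) (13,73/5) (12,16) (5,87/5)]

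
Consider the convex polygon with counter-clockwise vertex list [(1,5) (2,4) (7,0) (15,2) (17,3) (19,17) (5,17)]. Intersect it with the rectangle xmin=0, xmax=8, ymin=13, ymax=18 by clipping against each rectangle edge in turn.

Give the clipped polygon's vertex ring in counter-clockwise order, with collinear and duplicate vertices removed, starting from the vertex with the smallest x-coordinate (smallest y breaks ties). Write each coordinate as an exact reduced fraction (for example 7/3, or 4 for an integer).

1. After x ≥ 0: [(1,5) (2,4) (7,0) (15,2) (17,3) (19,17) (5,17)]
2. After x ≤ 8: [(1,5) (2,4) (7,0) (8,1/4) (8,17) (5,17)]
3. After y ≥ 13: [(11/3,13) (8,13) (8,17) (5,17)]
4. After y ≤ 18: [(11/3,13) (8,13) (8,17) (5,17)]
5. Canonical ring: [(11/3,13) (8,13) (8,17) (5,17)]

Clipped polygon: [(11/3,13) (8,13) (8,17) (5,17)]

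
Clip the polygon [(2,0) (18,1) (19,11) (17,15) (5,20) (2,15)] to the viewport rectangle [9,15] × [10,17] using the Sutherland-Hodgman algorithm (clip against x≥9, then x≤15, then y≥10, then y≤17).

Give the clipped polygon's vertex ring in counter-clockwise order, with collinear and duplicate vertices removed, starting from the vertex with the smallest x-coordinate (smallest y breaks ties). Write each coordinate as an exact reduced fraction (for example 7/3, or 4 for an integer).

1. After x ≥ 9: [(9,7/16) (18,1) (19,11) (17,15) (9,55/3)]
2. After x ≤ 15: [(9,7/16) (15,13/16) (15,95/6) (9,55/3)]
3. After y ≥ 10: [(9,10) (15,10) (15,95/6) (9,55/3)]
4. After y ≤ 17: [(9,17) (9,10) (15,10) (15,95/6) (61/5,17)]
5. Canonical ring: [(9,10) (15,10) (15,95/6) (61/5,17) (9,17)]

Clipped polygon: [(9,10) (15,10) (15,95/6) (61/5,17) (9,17)]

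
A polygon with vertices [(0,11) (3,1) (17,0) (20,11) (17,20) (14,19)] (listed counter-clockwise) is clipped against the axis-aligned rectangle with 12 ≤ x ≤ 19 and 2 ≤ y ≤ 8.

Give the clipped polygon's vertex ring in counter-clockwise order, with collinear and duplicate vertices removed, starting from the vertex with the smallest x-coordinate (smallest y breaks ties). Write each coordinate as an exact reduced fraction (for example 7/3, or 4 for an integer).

Clipped polygon: [(12,2) (193/11,2) (19,22/3) (19,8) (12,8)]

1. After x ≥ 12: [(12,125/7) (12,5/14) (17,0) (20,11) (17,20) (14,19)]
2. After x ≤ 19: [(12,125/7) (12,5/14) (17,0) (19,22/3) (19,14) (17,20) (14,19)]
3. After y ≥ 2: [(12,125/7) (12,2) (193/11,2) (19,22/3) (19,14) (17,20) (14,19)]
4. After y ≤ 8: [(12,8) (12,2) (193/11,2) (19,22/3) (19,8)]
5. Canonical ring: [(12,2) (193/11,2) (19,22/3) (19,8) (12,8)]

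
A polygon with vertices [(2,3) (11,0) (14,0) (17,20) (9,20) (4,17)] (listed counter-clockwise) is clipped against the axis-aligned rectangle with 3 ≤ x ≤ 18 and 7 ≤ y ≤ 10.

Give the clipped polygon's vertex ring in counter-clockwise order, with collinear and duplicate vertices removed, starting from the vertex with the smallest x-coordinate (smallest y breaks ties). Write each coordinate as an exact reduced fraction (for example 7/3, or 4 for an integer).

Clipped polygon: [(3,7) (301/20,7) (31/2,10) (3,10)]

1. After x ≥ 3: [(3,10) (3,8/3) (11,0) (14,0) (17,20) (9,20) (4,17)]
2. After x ≤ 18: [(3,10) (3,8/3) (11,0) (14,0) (17,20) (9,20) (4,17)]
3. After y ≥ 7: [(3,10) (3,7) (301/20,7) (17,20) (9,20) (4,17)]
4. After y ≤ 10: [(3,10) (3,10) (3,7) (301/20,7) (31/2,10)]
5. Canonical ring: [(3,7) (301/20,7) (31/2,10) (3,10)]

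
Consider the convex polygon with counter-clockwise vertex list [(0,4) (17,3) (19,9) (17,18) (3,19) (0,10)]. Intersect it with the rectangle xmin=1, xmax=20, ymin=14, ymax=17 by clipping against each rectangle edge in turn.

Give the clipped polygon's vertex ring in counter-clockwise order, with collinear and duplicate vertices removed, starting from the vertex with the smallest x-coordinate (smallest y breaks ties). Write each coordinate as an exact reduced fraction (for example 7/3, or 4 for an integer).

Clipped polygon: [(4/3,14) (161/9,14) (155/9,17) (7/3,17)]

1. After x ≥ 1: [(1,67/17) (17,3) (19,9) (17,18) (3,19) (1,13)]
2. After x ≤ 20: [(1,67/17) (17,3) (19,9) (17,18) (3,19) (1,13)]
3. After y ≥ 14: [(161/9,14) (17,18) (3,19) (4/3,14)]
4. After y ≤ 17: [(161/9,14) (155/9,17) (7/3,17) (4/3,14)]
5. Canonical ring: [(4/3,14) (161/9,14) (155/9,17) (7/3,17)]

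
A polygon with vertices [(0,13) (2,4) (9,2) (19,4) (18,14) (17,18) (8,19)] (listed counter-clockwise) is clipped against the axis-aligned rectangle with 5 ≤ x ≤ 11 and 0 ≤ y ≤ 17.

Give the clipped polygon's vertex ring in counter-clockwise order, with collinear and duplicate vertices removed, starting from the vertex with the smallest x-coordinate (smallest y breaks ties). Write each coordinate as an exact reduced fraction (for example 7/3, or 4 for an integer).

Clipped polygon: [(5,22/7) (9,2) (11,12/5) (11,17) (16/3,17) (5,67/4)]

1. After x ≥ 5: [(5,67/4) (5,22/7) (9,2) (19,4) (18,14) (17,18) (8,19)]
2. After x ≤ 11: [(5,67/4) (5,22/7) (9,2) (11,12/5) (11,56/3) (8,19)]
3. After y ≥ 0: [(5,67/4) (5,22/7) (9,2) (11,12/5) (11,56/3) (8,19)]
4. After y ≤ 17: [(16/3,17) (5,67/4) (5,22/7) (9,2) (11,12/5) (11,17)]
5. Canonical ring: [(5,22/7) (9,2) (11,12/5) (11,17) (16/3,17) (5,67/4)]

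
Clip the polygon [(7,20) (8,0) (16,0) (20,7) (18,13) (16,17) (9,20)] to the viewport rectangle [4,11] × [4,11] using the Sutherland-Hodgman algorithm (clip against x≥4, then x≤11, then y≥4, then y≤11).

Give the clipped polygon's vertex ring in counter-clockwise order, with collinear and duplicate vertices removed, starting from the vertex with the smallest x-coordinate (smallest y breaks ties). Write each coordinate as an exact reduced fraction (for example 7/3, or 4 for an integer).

1. After x ≥ 4: [(7,20) (8,0) (16,0) (20,7) (18,13) (16,17) (9,20)]
2. After x ≤ 11: [(7,20) (8,0) (11,0) (11,134/7) (9,20)]
3. After y ≥ 4: [(7,20) (39/5,4) (11,4) (11,134/7) (9,20)]
4. After y ≤ 11: [(149/20,11) (39/5,4) (11,4) (11,11)]
5. Canonical ring: [(149/20,11) (39/5,4) (11,4) (11,11)]

Clipped polygon: [(149/20,11) (39/5,4) (11,4) (11,11)]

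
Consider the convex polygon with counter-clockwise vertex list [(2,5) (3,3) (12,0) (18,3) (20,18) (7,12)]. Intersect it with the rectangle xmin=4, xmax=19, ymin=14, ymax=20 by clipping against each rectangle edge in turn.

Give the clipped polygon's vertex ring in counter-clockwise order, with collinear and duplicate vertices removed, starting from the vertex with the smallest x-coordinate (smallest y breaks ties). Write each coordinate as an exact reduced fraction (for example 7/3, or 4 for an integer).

Clipped polygon: [(34/3,14) (19,14) (19,228/13)]

1. After x ≥ 4: [(4,39/5) (4,8/3) (12,0) (18,3) (20,18) (7,12)]
2. After x ≤ 19: [(4,39/5) (4,8/3) (12,0) (18,3) (19,21/2) (19,228/13) (7,12)]
3. After y ≥ 14: [(19,14) (19,228/13) (34/3,14)]
4. After y ≤ 20: [(19,14) (19,228/13) (34/3,14)]
5. Canonical ring: [(34/3,14) (19,14) (19,228/13)]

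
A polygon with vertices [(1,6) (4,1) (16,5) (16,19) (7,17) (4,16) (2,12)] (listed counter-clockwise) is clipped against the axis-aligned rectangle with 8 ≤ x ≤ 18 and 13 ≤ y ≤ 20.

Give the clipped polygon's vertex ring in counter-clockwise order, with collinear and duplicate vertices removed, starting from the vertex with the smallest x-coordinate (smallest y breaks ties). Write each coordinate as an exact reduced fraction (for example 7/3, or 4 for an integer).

Clipped polygon: [(8,13) (16,13) (16,19) (8,155/9)]

1. After x ≥ 8: [(8,7/3) (16,5) (16,19) (8,155/9)]
2. After x ≤ 18: [(8,7/3) (16,5) (16,19) (8,155/9)]
3. After y ≥ 13: [(8,13) (16,13) (16,19) (8,155/9)]
4. After y ≤ 20: [(8,13) (16,13) (16,19) (8,155/9)]
5. Canonical ring: [(8,13) (16,13) (16,19) (8,155/9)]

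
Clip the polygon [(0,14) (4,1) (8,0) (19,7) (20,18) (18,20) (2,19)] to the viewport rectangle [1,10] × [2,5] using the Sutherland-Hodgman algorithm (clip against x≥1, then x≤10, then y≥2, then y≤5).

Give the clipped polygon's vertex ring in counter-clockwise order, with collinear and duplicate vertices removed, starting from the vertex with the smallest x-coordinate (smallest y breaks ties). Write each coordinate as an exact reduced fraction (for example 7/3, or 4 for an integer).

Clipped polygon: [(36/13,5) (48/13,2) (10,2) (10,5)]

1. After x ≥ 1: [(1,33/2) (1,43/4) (4,1) (8,0) (19,7) (20,18) (18,20) (2,19)]
2. After x ≤ 10: [(1,33/2) (1,43/4) (4,1) (8,0) (10,14/11) (10,39/2) (2,19)]
3. After y ≥ 2: [(1,33/2) (1,43/4) (48/13,2) (10,2) (10,39/2) (2,19)]
4. After y ≤ 5: [(36/13,5) (48/13,2) (10,2) (10,5)]
5. Canonical ring: [(36/13,5) (48/13,2) (10,2) (10,5)]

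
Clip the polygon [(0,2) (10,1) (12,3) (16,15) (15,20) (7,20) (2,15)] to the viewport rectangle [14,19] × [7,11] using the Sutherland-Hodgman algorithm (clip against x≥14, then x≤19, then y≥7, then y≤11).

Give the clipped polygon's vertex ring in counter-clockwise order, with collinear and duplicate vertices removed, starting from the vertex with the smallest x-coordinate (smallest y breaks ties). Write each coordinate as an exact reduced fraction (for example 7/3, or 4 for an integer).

Clipped polygon: [(14,9) (44/3,11) (14,11)]

1. After x ≥ 14: [(14,9) (16,15) (15,20) (14,20)]
2. After x ≤ 19: [(14,9) (16,15) (15,20) (14,20)]
3. After y ≥ 7: [(14,9) (16,15) (15,20) (14,20)]
4. After y ≤ 11: [(14,11) (14,9) (44/3,11)]
5. Canonical ring: [(14,9) (44/3,11) (14,11)]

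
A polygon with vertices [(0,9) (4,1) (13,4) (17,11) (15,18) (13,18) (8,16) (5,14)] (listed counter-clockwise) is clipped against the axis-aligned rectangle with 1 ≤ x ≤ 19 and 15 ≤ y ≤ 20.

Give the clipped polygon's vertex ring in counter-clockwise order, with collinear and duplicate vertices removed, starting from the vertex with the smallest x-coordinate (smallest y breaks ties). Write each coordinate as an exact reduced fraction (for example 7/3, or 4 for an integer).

Clipped polygon: [(13/2,15) (111/7,15) (15,18) (13,18) (8,16)]

1. After x ≥ 1: [(1,10) (1,7) (4,1) (13,4) (17,11) (15,18) (13,18) (8,16) (5,14)]
2. After x ≤ 19: [(1,10) (1,7) (4,1) (13,4) (17,11) (15,18) (13,18) (8,16) (5,14)]
3. After y ≥ 15: [(111/7,15) (15,18) (13,18) (8,16) (13/2,15)]
4. After y ≤ 20: [(111/7,15) (15,18) (13,18) (8,16) (13/2,15)]
5. Canonical ring: [(13/2,15) (111/7,15) (15,18) (13,18) (8,16)]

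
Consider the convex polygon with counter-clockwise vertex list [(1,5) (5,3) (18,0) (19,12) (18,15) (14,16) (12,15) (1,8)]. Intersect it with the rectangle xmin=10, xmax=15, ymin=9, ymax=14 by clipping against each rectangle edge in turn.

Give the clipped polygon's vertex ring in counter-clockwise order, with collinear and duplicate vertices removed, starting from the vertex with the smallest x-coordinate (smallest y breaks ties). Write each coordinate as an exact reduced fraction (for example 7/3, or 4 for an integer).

Clipped polygon: [(10,9) (15,9) (15,14) (73/7,14) (10,151/11)]

1. After x ≥ 10: [(10,24/13) (18,0) (19,12) (18,15) (14,16) (12,15) (10,151/11)]
2. After x ≤ 15: [(10,24/13) (15,9/13) (15,63/4) (14,16) (12,15) (10,151/11)]
3. After y ≥ 9: [(10,9) (15,9) (15,63/4) (14,16) (12,15) (10,151/11)]
4. After y ≤ 14: [(10,9) (15,9) (15,14) (73/7,14) (10,151/11)]
5. Canonical ring: [(10,9) (15,9) (15,14) (73/7,14) (10,151/11)]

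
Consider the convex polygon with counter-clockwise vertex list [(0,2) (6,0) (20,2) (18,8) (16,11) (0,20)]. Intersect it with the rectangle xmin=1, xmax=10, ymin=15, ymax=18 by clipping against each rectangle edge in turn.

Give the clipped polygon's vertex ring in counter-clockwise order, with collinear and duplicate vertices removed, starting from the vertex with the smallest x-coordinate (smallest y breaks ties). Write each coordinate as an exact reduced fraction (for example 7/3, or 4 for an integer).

1. After x ≥ 1: [(1,5/3) (6,0) (20,2) (18,8) (16,11) (1,311/16)]
2. After x ≤ 10: [(1,5/3) (6,0) (10,4/7) (10,115/8) (1,311/16)]
3. After y ≥ 15: [(1,15) (80/9,15) (1,311/16)]
4. After y ≤ 18: [(1,18) (1,15) (80/9,15) (32/9,18)]
5. Canonical ring: [(1,15) (80/9,15) (32/9,18) (1,18)]

Clipped polygon: [(1,15) (80/9,15) (32/9,18) (1,18)]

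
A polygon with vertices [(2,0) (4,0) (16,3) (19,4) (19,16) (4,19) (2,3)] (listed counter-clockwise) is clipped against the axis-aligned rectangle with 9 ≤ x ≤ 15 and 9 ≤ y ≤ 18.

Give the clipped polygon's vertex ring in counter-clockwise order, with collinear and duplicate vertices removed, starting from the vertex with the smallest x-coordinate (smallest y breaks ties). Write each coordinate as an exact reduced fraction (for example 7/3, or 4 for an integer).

1. After x ≥ 9: [(9,5/4) (16,3) (19,4) (19,16) (9,18)]
2. After x ≤ 15: [(9,5/4) (15,11/4) (15,84/5) (9,18)]
3. After y ≥ 9: [(9,9) (15,9) (15,84/5) (9,18)]
4. After y ≤ 18: [(9,9) (15,9) (15,84/5) (9,18)]
5. Canonical ring: [(9,9) (15,9) (15,84/5) (9,18)]

Clipped polygon: [(9,9) (15,9) (15,84/5) (9,18)]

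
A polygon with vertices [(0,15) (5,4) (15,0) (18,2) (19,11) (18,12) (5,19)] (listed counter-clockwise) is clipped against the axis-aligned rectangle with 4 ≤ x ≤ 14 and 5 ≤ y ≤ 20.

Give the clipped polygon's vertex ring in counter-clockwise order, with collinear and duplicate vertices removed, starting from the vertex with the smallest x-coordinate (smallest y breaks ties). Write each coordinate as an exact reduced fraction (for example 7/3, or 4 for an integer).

1. After x ≥ 4: [(4,91/5) (4,31/5) (5,4) (15,0) (18,2) (19,11) (18,12) (5,19)]
2. After x ≤ 14: [(4,91/5) (4,31/5) (5,4) (14,2/5) (14,184/13) (5,19)]
3. After y ≥ 5: [(4,91/5) (4,31/5) (50/11,5) (14,5) (14,184/13) (5,19)]
4. After y ≤ 20: [(4,91/5) (4,31/5) (50/11,5) (14,5) (14,184/13) (5,19)]
5. Canonical ring: [(4,31/5) (50/11,5) (14,5) (14,184/13) (5,19) (4,91/5)]

Clipped polygon: [(4,31/5) (50/11,5) (14,5) (14,184/13) (5,19) (4,91/5)]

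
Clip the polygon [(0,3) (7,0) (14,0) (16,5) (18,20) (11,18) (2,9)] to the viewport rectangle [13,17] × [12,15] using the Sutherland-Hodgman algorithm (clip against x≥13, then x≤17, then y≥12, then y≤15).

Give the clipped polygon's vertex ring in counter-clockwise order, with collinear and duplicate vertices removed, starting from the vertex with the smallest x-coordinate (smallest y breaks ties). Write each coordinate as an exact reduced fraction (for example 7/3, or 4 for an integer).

1. After x ≥ 13: [(13,0) (14,0) (16,5) (18,20) (13,130/7)]
2. After x ≤ 17: [(13,0) (14,0) (16,5) (17,25/2) (17,138/7) (13,130/7)]
3. After y ≥ 12: [(13,12) (254/15,12) (17,25/2) (17,138/7) (13,130/7)]
4. After y ≤ 15: [(13,15) (13,12) (254/15,12) (17,25/2) (17,15)]
5. Canonical ring: [(13,12) (254/15,12) (17,25/2) (17,15) (13,15)]

Clipped polygon: [(13,12) (254/15,12) (17,25/2) (17,15) (13,15)]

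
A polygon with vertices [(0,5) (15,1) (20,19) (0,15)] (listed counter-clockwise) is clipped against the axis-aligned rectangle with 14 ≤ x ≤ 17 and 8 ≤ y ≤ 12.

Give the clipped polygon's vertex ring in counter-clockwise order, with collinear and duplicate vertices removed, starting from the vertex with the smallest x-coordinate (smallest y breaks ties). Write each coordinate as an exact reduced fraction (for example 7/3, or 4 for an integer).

Clipped polygon: [(14,8) (305/18,8) (17,41/5) (17,12) (14,12)]

1. After x ≥ 14: [(14,19/15) (15,1) (20,19) (14,89/5)]
2. After x ≤ 17: [(14,19/15) (15,1) (17,41/5) (17,92/5) (14,89/5)]
3. After y ≥ 8: [(14,8) (305/18,8) (17,41/5) (17,92/5) (14,89/5)]
4. After y ≤ 12: [(14,12) (14,8) (305/18,8) (17,41/5) (17,12)]
5. Canonical ring: [(14,8) (305/18,8) (17,41/5) (17,12) (14,12)]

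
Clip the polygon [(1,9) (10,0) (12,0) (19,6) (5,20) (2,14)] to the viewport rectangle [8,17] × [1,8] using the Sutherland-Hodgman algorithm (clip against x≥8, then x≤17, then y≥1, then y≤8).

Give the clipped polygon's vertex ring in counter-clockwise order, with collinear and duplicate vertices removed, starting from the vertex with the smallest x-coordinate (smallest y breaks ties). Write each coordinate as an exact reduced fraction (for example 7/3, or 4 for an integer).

1. After x ≥ 8: [(8,2) (10,0) (12,0) (19,6) (8,17)]
2. After x ≤ 17: [(8,2) (10,0) (12,0) (17,30/7) (17,8) (8,17)]
3. After y ≥ 1: [(8,2) (9,1) (79/6,1) (17,30/7) (17,8) (8,17)]
4. After y ≤ 8: [(8,8) (8,2) (9,1) (79/6,1) (17,30/7) (17,8) (17,8)]
5. Canonical ring: [(8,2) (9,1) (79/6,1) (17,30/7) (17,8) (8,8)]

Clipped polygon: [(8,2) (9,1) (79/6,1) (17,30/7) (17,8) (8,8)]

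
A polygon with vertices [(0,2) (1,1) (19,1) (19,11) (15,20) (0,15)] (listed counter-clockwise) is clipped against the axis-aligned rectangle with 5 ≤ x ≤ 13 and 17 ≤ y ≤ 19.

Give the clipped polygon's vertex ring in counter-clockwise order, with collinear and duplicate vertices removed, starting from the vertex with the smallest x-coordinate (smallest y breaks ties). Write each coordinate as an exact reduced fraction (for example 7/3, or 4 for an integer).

Clipped polygon: [(6,17) (13,17) (13,19) (12,19)]

1. After x ≥ 5: [(5,1) (19,1) (19,11) (15,20) (5,50/3)]
2. After x ≤ 13: [(5,1) (13,1) (13,58/3) (5,50/3)]
3. After y ≥ 17: [(13,17) (13,58/3) (6,17)]
4. After y ≤ 19: [(13,17) (13,19) (12,19) (6,17)]
5. Canonical ring: [(6,17) (13,17) (13,19) (12,19)]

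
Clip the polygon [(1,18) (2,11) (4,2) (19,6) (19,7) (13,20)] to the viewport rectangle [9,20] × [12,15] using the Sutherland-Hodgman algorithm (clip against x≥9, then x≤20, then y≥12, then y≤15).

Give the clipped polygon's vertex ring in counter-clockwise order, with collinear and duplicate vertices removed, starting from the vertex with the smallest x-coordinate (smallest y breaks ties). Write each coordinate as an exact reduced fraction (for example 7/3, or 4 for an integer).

1. After x ≥ 9: [(9,58/3) (9,10/3) (19,6) (19,7) (13,20)]
2. After x ≤ 20: [(9,58/3) (9,10/3) (19,6) (19,7) (13,20)]
3. After y ≥ 12: [(9,58/3) (9,12) (217/13,12) (13,20)]
4. After y ≤ 15: [(9,15) (9,12) (217/13,12) (199/13,15)]
5. Canonical ring: [(9,12) (217/13,12) (199/13,15) (9,15)]

Clipped polygon: [(9,12) (217/13,12) (199/13,15) (9,15)]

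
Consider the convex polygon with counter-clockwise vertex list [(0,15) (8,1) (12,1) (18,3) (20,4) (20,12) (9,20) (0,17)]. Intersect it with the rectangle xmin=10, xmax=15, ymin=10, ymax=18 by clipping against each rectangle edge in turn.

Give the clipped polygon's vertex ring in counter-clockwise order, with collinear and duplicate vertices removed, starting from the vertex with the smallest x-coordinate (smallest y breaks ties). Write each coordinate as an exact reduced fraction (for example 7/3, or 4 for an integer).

1. After x ≥ 10: [(10,1) (12,1) (18,3) (20,4) (20,12) (10,212/11)]
2. After x ≤ 15: [(10,1) (12,1) (15,2) (15,172/11) (10,212/11)]
3. After y ≥ 10: [(10,10) (15,10) (15,172/11) (10,212/11)]
4. After y ≤ 18: [(10,18) (10,10) (15,10) (15,172/11) (47/4,18)]
5. Canonical ring: [(10,10) (15,10) (15,172/11) (47/4,18) (10,18)]

Clipped polygon: [(10,10) (15,10) (15,172/11) (47/4,18) (10,18)]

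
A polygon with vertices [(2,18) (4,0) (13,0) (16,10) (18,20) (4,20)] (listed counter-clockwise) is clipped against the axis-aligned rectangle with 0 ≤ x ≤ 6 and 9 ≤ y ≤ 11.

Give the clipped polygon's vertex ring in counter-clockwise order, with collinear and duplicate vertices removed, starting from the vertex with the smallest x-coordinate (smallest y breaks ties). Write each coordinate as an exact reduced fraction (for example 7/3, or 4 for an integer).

Clipped polygon: [(25/9,11) (3,9) (6,9) (6,11)]

1. After x ≥ 0: [(2,18) (4,0) (13,0) (16,10) (18,20) (4,20)]
2. After x ≤ 6: [(2,18) (4,0) (6,0) (6,20) (4,20)]
3. After y ≥ 9: [(2,18) (3,9) (6,9) (6,20) (4,20)]
4. After y ≤ 11: [(25/9,11) (3,9) (6,9) (6,11)]
5. Canonical ring: [(25/9,11) (3,9) (6,9) (6,11)]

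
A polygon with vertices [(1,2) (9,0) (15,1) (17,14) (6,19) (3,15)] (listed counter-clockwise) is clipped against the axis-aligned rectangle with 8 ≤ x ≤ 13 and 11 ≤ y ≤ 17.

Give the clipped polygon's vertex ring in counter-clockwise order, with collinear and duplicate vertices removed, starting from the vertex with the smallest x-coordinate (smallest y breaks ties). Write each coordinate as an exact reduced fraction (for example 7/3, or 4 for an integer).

1. After x ≥ 8: [(8,1/4) (9,0) (15,1) (17,14) (8,199/11)]
2. After x ≤ 13: [(8,1/4) (9,0) (13,2/3) (13,174/11) (8,199/11)]
3. After y ≥ 11: [(8,11) (13,11) (13,174/11) (8,199/11)]
4. After y ≤ 17: [(8,17) (8,11) (13,11) (13,174/11) (52/5,17)]
5. Canonical ring: [(8,11) (13,11) (13,174/11) (52/5,17) (8,17)]

Clipped polygon: [(8,11) (13,11) (13,174/11) (52/5,17) (8,17)]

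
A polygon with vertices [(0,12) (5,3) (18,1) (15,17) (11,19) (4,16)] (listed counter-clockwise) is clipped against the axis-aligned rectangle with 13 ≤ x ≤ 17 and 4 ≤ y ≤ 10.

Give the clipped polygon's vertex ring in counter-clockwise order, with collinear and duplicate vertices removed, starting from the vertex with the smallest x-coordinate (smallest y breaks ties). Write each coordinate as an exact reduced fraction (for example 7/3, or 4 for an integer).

Clipped polygon: [(13,4) (17,4) (17,19/3) (261/16,10) (13,10)]

1. After x ≥ 13: [(13,23/13) (18,1) (15,17) (13,18)]
2. After x ≤ 17: [(13,23/13) (17,15/13) (17,19/3) (15,17) (13,18)]
3. After y ≥ 4: [(13,4) (17,4) (17,19/3) (15,17) (13,18)]
4. After y ≤ 10: [(13,10) (13,4) (17,4) (17,19/3) (261/16,10)]
5. Canonical ring: [(13,4) (17,4) (17,19/3) (261/16,10) (13,10)]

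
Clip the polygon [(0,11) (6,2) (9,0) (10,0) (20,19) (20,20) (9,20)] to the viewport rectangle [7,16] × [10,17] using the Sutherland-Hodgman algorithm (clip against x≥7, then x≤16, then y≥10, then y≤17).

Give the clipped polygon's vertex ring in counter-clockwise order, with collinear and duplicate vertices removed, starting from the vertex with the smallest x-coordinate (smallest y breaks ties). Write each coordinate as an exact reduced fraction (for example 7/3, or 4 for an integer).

Clipped polygon: [(7,10) (290/19,10) (16,57/5) (16,17) (7,17)]

1. After x ≥ 7: [(7,18) (7,4/3) (9,0) (10,0) (20,19) (20,20) (9,20)]
2. After x ≤ 16: [(7,18) (7,4/3) (9,0) (10,0) (16,57/5) (16,20) (9,20)]
3. After y ≥ 10: [(7,18) (7,10) (290/19,10) (16,57/5) (16,20) (9,20)]
4. After y ≤ 17: [(7,17) (7,10) (290/19,10) (16,57/5) (16,17)]
5. Canonical ring: [(7,10) (290/19,10) (16,57/5) (16,17) (7,17)]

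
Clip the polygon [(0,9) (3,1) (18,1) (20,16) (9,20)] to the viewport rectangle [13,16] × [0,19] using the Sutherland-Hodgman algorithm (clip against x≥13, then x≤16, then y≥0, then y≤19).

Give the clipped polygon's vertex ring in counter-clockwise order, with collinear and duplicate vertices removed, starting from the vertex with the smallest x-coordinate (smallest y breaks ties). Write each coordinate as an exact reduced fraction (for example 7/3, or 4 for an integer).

Clipped polygon: [(13,1) (16,1) (16,192/11) (13,204/11)]

1. After x ≥ 13: [(13,1) (18,1) (20,16) (13,204/11)]
2. After x ≤ 16: [(13,1) (16,1) (16,192/11) (13,204/11)]
3. After y ≥ 0: [(13,1) (16,1) (16,192/11) (13,204/11)]
4. After y ≤ 19: [(13,1) (16,1) (16,192/11) (13,204/11)]
5. Canonical ring: [(13,1) (16,1) (16,192/11) (13,204/11)]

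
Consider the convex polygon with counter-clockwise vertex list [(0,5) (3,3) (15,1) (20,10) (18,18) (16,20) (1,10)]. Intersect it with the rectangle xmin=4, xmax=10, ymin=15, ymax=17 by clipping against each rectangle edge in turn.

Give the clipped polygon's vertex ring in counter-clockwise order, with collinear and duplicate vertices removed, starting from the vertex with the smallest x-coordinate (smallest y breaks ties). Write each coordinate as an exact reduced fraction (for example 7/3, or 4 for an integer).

1. After x ≥ 4: [(4,17/6) (15,1) (20,10) (18,18) (16,20) (4,12)]
2. After x ≤ 10: [(4,17/6) (10,11/6) (10,16) (4,12)]
3. After y ≥ 15: [(10,15) (10,16) (17/2,15)]
4. After y ≤ 17: [(10,15) (10,16) (17/2,15)]
5. Canonical ring: [(17/2,15) (10,15) (10,16)]

Clipped polygon: [(17/2,15) (10,15) (10,16)]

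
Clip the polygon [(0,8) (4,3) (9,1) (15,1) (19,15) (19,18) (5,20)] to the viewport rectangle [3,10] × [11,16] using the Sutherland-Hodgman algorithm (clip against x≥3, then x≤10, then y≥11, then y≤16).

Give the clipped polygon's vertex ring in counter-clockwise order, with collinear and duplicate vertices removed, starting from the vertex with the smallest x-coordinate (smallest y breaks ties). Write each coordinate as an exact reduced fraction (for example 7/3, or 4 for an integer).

Clipped polygon: [(3,11) (10,11) (10,16) (10/3,16) (3,76/5)]

1. After x ≥ 3: [(3,76/5) (3,17/4) (4,3) (9,1) (15,1) (19,15) (19,18) (5,20)]
2. After x ≤ 10: [(3,76/5) (3,17/4) (4,3) (9,1) (10,1) (10,135/7) (5,20)]
3. After y ≥ 11: [(3,76/5) (3,11) (10,11) (10,135/7) (5,20)]
4. After y ≤ 16: [(10/3,16) (3,76/5) (3,11) (10,11) (10,16)]
5. Canonical ring: [(3,11) (10,11) (10,16) (10/3,16) (3,76/5)]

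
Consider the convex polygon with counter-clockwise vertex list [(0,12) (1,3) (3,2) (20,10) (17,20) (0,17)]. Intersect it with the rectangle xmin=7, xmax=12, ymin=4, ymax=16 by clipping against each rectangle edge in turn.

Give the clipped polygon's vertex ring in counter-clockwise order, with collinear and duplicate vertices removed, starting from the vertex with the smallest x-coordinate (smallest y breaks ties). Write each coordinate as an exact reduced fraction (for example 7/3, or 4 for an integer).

1. After x ≥ 7: [(7,66/17) (20,10) (17,20) (7,310/17)]
2. After x ≤ 12: [(7,66/17) (12,106/17) (12,325/17) (7,310/17)]
3. After y ≥ 4: [(7,4) (29/4,4) (12,106/17) (12,325/17) (7,310/17)]
4. After y ≤ 16: [(7,16) (7,4) (29/4,4) (12,106/17) (12,16)]
5. Canonical ring: [(7,4) (29/4,4) (12,106/17) (12,16) (7,16)]

Clipped polygon: [(7,4) (29/4,4) (12,106/17) (12,16) (7,16)]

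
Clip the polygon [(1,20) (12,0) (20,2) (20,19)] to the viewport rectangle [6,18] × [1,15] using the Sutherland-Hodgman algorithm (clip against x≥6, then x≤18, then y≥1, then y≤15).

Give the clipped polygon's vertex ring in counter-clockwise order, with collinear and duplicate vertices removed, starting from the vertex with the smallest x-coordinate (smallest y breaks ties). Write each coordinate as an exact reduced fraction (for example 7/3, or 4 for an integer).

Clipped polygon: [(6,120/11) (229/20,1) (16,1) (18,3/2) (18,15) (6,15)]

1. After x ≥ 6: [(6,375/19) (6,120/11) (12,0) (20,2) (20,19)]
2. After x ≤ 18: [(18,363/19) (6,375/19) (6,120/11) (12,0) (18,3/2)]
3. After y ≥ 1: [(18,363/19) (6,375/19) (6,120/11) (229/20,1) (16,1) (18,3/2)]
4. After y ≤ 15: [(18,15) (6,15) (6,120/11) (229/20,1) (16,1) (18,3/2)]
5. Canonical ring: [(6,120/11) (229/20,1) (16,1) (18,3/2) (18,15) (6,15)]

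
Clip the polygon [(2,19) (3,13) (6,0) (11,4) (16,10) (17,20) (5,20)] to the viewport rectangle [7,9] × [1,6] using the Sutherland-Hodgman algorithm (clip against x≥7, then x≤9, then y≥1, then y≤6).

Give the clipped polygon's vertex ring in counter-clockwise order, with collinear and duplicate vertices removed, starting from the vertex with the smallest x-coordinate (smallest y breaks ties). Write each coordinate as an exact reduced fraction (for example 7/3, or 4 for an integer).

1. After x ≥ 7: [(7,4/5) (11,4) (16,10) (17,20) (7,20)]
2. After x ≤ 9: [(7,4/5) (9,12/5) (9,20) (7,20)]
3. After y ≥ 1: [(7,1) (29/4,1) (9,12/5) (9,20) (7,20)]
4. After y ≤ 6: [(7,6) (7,1) (29/4,1) (9,12/5) (9,6)]
5. Canonical ring: [(7,1) (29/4,1) (9,12/5) (9,6) (7,6)]

Clipped polygon: [(7,1) (29/4,1) (9,12/5) (9,6) (7,6)]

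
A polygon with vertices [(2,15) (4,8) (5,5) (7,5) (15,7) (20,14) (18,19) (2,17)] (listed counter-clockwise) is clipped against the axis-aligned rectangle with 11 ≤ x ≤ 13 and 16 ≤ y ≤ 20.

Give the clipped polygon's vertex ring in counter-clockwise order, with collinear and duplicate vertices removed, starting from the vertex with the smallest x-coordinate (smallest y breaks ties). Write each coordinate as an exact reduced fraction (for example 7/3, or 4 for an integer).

Clipped polygon: [(11,16) (13,16) (13,147/8) (11,145/8)]

1. After x ≥ 11: [(11,6) (15,7) (20,14) (18,19) (11,145/8)]
2. After x ≤ 13: [(11,6) (13,13/2) (13,147/8) (11,145/8)]
3. After y ≥ 16: [(11,16) (13,16) (13,147/8) (11,145/8)]
4. After y ≤ 20: [(11,16) (13,16) (13,147/8) (11,145/8)]
5. Canonical ring: [(11,16) (13,16) (13,147/8) (11,145/8)]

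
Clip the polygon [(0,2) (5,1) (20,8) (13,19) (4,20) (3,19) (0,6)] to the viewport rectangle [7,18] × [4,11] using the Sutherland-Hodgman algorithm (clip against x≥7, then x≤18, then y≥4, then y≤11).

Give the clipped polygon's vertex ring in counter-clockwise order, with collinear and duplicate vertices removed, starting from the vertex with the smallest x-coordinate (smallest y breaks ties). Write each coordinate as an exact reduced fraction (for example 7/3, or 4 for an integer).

1. After x ≥ 7: [(7,29/15) (20,8) (13,19) (7,59/3)]
2. After x ≤ 18: [(7,29/15) (18,106/15) (18,78/7) (13,19) (7,59/3)]
3. After y ≥ 4: [(7,4) (80/7,4) (18,106/15) (18,78/7) (13,19) (7,59/3)]
4. After y ≤ 11: [(7,11) (7,4) (80/7,4) (18,106/15) (18,11)]
5. Canonical ring: [(7,4) (80/7,4) (18,106/15) (18,11) (7,11)]

Clipped polygon: [(7,4) (80/7,4) (18,106/15) (18,11) (7,11)]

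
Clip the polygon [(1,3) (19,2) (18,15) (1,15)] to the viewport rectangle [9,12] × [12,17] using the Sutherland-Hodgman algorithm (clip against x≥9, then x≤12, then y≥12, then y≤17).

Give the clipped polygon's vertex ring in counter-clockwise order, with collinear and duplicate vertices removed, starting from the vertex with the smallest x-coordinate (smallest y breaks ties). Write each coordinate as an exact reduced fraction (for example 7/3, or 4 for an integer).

1. After x ≥ 9: [(9,23/9) (19,2) (18,15) (9,15)]
2. After x ≤ 12: [(9,23/9) (12,43/18) (12,15) (9,15)]
3. After y ≥ 12: [(9,12) (12,12) (12,15) (9,15)]
4. After y ≤ 17: [(9,12) (12,12) (12,15) (9,15)]
5. Canonical ring: [(9,12) (12,12) (12,15) (9,15)]

Clipped polygon: [(9,12) (12,12) (12,15) (9,15)]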